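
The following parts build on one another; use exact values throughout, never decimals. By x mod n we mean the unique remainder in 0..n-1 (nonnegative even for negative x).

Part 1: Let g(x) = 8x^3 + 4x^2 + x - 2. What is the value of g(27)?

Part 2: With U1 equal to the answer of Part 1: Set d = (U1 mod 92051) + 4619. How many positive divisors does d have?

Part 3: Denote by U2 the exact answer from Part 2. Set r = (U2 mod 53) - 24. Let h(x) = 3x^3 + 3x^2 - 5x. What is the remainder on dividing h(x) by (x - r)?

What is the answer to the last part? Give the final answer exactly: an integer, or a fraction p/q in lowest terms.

-30382

Part 1: 8*(27)^3 + 4*(27)^2 + 1*(27)^1 - 2 = (157464) + (2916) + (27) + (-2) = 160405; answer 160405
Part 2: U1 = 160405; d = 72973; 72973 is prime, so its only divisors are 1 and 72973; count = 2; answer 2
Part 3: U2 = 2; r = -22; remainder = value at the root: 3*(-22)^3 + 3*(-22)^2 - 5*(-22)^1 = (-31944) + (1452) + (110) = -30382; answer -30382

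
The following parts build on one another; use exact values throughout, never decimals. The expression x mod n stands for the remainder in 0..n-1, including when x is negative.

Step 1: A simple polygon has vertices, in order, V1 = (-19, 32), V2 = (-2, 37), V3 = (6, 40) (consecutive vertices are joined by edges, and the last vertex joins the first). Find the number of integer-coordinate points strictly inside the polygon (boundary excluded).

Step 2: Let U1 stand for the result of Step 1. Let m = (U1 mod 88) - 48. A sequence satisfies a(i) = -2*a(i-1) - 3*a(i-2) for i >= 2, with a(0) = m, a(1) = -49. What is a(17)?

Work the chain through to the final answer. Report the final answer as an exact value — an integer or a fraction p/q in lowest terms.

Step 1: cross terms: (-19*37 - -2*32)=-639, (-2*40 - 6*37)=-302, (6*32 - -19*40)=952; twice the area = |11| = 11; area = 11/2; boundary points = 1 + 1 + 1 = 3; strictly interior points = area - boundary/2 + 1 = 5; answer 5
Step 2: U1 = 5; m = -43; a(2) = -2*(-49) - 3*(-43) = 227; iterating: a(2)=227, a(3)=-307, a(4)=-67, a(5)=1055, a(6)=-1909, a(7)=653, a(8)=4421, a(9)=-10801, a(10)=8339, a(11)=15725, a(12)=-56467, a(13)=65759, a(14)=37883, a(15)=-273043, a(16)=432437, a(17)=-45745; answer -45745

-45745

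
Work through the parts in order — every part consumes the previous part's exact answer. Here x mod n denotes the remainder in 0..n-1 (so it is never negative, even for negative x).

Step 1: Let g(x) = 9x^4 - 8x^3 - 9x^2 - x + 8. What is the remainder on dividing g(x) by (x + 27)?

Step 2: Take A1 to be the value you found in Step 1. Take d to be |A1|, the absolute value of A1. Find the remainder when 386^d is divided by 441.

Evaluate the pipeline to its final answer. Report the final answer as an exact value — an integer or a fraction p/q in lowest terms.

8

Step 1: remainder = value at the root: 9*(-27)^4 - 8*(-27)^3 - 9*(-27)^2 - 1*(-27)^1 + 8 = (4782969) + (157464) + (-6561) + (27) + (8) = 4933907; answer 4933907
Step 2: A1 = 4933907; d = 4933907; squarings mod 441: 386^1=386, 386^2=379, 386^4=316, 386^8=190, 386^16=379, 386^32=316, 386^64=190, 386^128=379, 386^256=316, 386^512=190, 386^1024=379, 386^2048=316, 386^4096=190, 386^8192=379, 386^16384=316, 386^32768=190, 386^65536=379, 386^131072=316, 386^262144=190, 386^524288=379, 386^1048576=316, 386^2097152=190, 386^4194304=379; 386^4933907 = 386^1 * 386^2 * 386^16 * 386^256 * 386^2048 * 386^16384 * 386^65536 * 386^131072 * 386^524288 * 386^4194304 = 8 (mod 441); answer 8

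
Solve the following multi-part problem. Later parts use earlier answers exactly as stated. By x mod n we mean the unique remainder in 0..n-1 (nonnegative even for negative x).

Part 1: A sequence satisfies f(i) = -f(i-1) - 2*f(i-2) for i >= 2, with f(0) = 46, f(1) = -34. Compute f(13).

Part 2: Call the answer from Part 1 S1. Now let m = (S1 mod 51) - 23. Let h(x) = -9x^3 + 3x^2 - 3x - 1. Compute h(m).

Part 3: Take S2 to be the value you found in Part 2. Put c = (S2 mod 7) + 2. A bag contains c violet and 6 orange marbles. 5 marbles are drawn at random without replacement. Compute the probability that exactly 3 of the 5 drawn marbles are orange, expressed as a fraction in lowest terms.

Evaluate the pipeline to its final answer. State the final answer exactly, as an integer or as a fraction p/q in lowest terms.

Part 1: f(2) = -1*(-34) - 2*(46) = -58; iterating: f(2)=-58, f(3)=126, f(4)=-10, f(5)=-242, f(6)=262, f(7)=222, f(8)=-746, f(9)=302, f(10)=1190, f(11)=-1794, f(12)=-586, f(13)=4174; answer 4174
Part 2: S1 = 4174; m = 20; -9*(20)^3 + 3*(20)^2 - 3*(20)^1 - 1 = (-72000) + (1200) + (-60) + (-1) = -70861; answer -70861
Part 3: S2 = -70861; c = 2; total draws C(8,5) = 56; favorable C(6,3)*C(2,2) = 20; P = 5/14; answer 5/14

5/14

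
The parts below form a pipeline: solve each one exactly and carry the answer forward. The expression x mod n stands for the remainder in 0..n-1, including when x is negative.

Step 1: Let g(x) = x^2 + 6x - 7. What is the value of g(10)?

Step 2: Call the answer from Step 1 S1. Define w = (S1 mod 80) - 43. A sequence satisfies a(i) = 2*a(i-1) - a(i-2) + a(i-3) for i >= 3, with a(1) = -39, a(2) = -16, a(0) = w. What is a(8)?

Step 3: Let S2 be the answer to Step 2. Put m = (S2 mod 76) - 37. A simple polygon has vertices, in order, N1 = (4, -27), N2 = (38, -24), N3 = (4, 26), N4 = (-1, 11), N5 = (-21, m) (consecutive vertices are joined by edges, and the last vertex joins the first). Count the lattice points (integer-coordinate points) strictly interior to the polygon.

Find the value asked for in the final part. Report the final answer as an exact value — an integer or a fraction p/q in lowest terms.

Step 1: 1*(10)^2 + 6*(10)^1 - 7 = (100) + (60) + (-7) = 153; answer 153
Step 2: S1 = 153; w = 30; a(3) = 2*(-16) - 1*(-39) + 1*(30) = 37; iterating: a(3)=37, a(4)=51, a(5)=49, a(6)=84, a(7)=170, a(8)=305; answer 305
Step 3: S2 = 305; m = -36; cross terms: (4*-24 - 38*-27)=930, (38*26 - 4*-24)=1084, (4*11 - -1*26)=70, (-1*-36 - -21*11)=267, (-21*-27 - 4*-36)=711; twice the area = |3062| = 3062; area = 1531; boundary points = 1 + 2 + 5 + 1 + 1 = 10; strictly interior points = area - boundary/2 + 1 = 1527; answer 1527

1527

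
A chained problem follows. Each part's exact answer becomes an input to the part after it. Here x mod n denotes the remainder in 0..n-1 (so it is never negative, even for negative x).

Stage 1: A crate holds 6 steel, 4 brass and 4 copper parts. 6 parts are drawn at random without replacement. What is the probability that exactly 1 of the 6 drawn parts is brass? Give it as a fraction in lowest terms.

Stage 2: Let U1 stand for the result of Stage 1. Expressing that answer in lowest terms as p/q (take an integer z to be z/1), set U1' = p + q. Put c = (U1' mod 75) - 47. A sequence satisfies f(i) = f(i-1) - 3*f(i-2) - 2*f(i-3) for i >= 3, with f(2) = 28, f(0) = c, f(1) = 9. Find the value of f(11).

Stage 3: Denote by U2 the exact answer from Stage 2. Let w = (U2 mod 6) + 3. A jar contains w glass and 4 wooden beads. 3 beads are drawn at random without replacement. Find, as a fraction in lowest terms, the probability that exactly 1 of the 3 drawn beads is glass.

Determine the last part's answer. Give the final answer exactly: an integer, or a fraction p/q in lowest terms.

14/55

Stage 1: total draws C(14,6) = 3003; favorable C(4,1)*C(10,5) = 1008; P = 48/143; answer 48/143
Stage 2: U1 = 48/143; threaded value p + q = 191; c = -6; f(3) = 1*(28) - 3*(9) - 2*(-6) = 13; iterating: f(3)=13, f(4)=-89, f(5)=-184, f(6)=57, f(7)=787, f(8)=984, f(9)=-1491, f(10)=-6017, f(11)=-3512; answer -3512
Stage 3: U2 = -3512; w = 7; total draws C(11,3) = 165; favorable C(7,1)*C(4,2) = 42; P = 14/55; answer 14/55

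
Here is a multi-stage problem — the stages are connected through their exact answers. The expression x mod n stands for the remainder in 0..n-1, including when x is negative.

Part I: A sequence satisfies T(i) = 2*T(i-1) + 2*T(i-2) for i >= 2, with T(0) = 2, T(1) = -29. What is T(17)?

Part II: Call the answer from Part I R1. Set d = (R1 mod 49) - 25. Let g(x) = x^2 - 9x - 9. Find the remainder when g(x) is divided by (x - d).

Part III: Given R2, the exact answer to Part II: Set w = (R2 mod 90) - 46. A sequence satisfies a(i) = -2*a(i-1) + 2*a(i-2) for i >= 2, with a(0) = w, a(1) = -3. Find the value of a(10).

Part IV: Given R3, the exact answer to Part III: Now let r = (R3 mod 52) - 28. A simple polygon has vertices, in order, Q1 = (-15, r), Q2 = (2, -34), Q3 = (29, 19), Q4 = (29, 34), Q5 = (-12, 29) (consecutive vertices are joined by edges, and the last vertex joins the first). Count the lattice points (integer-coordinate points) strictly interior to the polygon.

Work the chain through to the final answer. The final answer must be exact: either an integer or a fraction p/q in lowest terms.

Part I: T(2) = 2*(-29) + 2*(2) = -54; iterating: T(2)=-54, T(3)=-166, T(4)=-440, T(5)=-1212, T(6)=-3304, T(7)=-9032, T(8)=-24672, T(9)=-67408, T(10)=-184160, T(11)=-503136, T(12)=-1374592, T(13)=-3755456, T(14)=-10260096, T(15)=-28031104, T(16)=-76582400, T(17)=-209227008; answer -209227008
Part II: R1 = -209227008; d = -22; remainder = value at the root: 1*(-22)^2 - 9*(-22)^1 - 9 = (484) + (198) + (-9) = 673; answer 673
Part III: R2 = 673; w = -3; a(2) = -2*(-3) + 2*(-3) = 0; iterating: a(2)=0, a(3)=-6, a(4)=12, a(5)=-36, a(6)=96, a(7)=-264, a(8)=720, a(9)=-1968, a(10)=5376; answer 5376
Part IV: R3 = 5376; r = -8; cross terms: (-15*-34 - 2*-8)=526, (2*19 - 29*-34)=1024, (29*34 - 29*19)=435, (29*29 - -12*34)=1249, (-12*-8 - -15*29)=531; twice the area = |3765| = 3765; area = 3765/2; boundary points = 1 + 1 + 15 + 1 + 1 = 19; strictly interior points = area - boundary/2 + 1 = 1874; answer 1874

1874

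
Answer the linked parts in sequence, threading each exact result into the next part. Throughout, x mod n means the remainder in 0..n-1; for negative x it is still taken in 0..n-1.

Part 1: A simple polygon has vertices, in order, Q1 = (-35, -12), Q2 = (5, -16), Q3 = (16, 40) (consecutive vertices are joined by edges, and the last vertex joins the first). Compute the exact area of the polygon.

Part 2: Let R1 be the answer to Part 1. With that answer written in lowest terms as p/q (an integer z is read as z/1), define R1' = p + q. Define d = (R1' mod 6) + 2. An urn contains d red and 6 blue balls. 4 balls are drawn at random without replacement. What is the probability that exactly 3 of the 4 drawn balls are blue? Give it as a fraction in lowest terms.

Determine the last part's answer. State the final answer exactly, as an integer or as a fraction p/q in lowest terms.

10/33

Part 1: cross terms: (-35*-16 - 5*-12)=620, (5*40 - 16*-16)=456, (16*-12 - -35*40)=1208; twice the area = |2284| = 2284; area = 1142; answer 1142
Part 2: R1 = 1142; threaded value p + q = 1143; d = 5; total draws C(11,4) = 330; favorable C(6,3)*C(5,1) = 100; P = 10/33; answer 10/33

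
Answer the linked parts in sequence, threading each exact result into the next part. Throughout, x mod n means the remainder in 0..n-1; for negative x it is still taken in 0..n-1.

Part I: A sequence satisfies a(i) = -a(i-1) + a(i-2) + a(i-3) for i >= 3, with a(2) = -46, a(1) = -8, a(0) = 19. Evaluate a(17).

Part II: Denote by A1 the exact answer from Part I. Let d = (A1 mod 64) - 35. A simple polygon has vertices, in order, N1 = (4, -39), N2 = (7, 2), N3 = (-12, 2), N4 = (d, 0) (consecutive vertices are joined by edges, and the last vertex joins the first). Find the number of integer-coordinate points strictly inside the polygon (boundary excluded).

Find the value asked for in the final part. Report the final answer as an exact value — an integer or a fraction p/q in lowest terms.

848

Part I: a(3) = -1*(-46) + 1*(-8) + 1*(19) = 57; iterating: a(3)=57, a(4)=-111, a(5)=122, a(6)=-176, a(7)=187, a(8)=-241, a(9)=252, a(10)=-306, a(11)=317, a(12)=-371, a(13)=382, a(14)=-436, a(15)=447, a(16)=-501, a(17)=512; answer 512
Part II: A1 = 512; d = -35; cross terms: (4*2 - 7*-39)=281, (7*2 - -12*2)=38, (-12*0 - -35*2)=70, (-35*-39 - 4*0)=1365; twice the area = |1754| = 1754; area = 877; boundary points = 1 + 19 + 1 + 39 = 60; strictly interior points = area - boundary/2 + 1 = 848; answer 848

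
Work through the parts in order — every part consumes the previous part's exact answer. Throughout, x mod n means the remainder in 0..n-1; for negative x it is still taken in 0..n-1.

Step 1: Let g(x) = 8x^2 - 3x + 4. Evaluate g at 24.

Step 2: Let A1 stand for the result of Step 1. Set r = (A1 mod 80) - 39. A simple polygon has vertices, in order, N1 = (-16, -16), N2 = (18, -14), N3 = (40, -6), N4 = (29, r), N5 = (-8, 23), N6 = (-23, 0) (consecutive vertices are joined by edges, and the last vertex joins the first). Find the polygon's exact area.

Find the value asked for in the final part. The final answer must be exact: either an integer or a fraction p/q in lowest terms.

Step 1: 8*(24)^2 - 3*(24)^1 + 4 = (4608) + (-72) + (4) = 4540; answer 4540
Step 2: A1 = 4540; r = 21; cross terms: (-16*-14 - 18*-16)=512, (18*-6 - 40*-14)=452, (40*21 - 29*-6)=1014, (29*23 - -8*21)=835, (-8*0 - -23*23)=529, (-23*-16 - -16*0)=368; twice the area = |3710| = 3710; area = 1855; answer 1855

1855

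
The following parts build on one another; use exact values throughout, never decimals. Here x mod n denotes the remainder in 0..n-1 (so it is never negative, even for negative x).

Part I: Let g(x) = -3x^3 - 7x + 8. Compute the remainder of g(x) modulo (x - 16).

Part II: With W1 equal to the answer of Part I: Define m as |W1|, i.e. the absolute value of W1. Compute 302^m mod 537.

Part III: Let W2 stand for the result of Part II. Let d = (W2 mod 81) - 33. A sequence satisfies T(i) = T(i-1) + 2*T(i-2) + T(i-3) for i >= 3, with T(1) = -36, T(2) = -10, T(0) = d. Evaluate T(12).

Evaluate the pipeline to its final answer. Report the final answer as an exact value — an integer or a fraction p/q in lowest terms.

Part I: remainder = value at the root: -3*(16)^3 - 7*(16)^1 + 8 = (-12288) + (-112) + (8) = -12392; answer -12392
Part II: W1 = -12392; m = 12392; squarings mod 537: 302^1=302, 302^2=451, 302^4=415, 302^8=385, 302^16=13, 302^32=169, 302^64=100, 302^128=334, 302^256=397, 302^512=268, 302^1024=403, 302^2048=235, 302^4096=451, 302^8192=415; 302^12392 = 302^8 * 302^32 * 302^64 * 302^4096 * 302^8192 = 505 (mod 537); answer 505
Part III: W2 = 505; d = -14; T(3) = 1*(-10) + 2*(-36) + 1*(-14) = -96; iterating: T(3)=-96, T(4)=-152, T(5)=-354, T(6)=-754, T(7)=-1614, T(8)=-3476, T(9)=-7458, T(10)=-16024, T(11)=-34416, T(12)=-73922; answer -73922

-73922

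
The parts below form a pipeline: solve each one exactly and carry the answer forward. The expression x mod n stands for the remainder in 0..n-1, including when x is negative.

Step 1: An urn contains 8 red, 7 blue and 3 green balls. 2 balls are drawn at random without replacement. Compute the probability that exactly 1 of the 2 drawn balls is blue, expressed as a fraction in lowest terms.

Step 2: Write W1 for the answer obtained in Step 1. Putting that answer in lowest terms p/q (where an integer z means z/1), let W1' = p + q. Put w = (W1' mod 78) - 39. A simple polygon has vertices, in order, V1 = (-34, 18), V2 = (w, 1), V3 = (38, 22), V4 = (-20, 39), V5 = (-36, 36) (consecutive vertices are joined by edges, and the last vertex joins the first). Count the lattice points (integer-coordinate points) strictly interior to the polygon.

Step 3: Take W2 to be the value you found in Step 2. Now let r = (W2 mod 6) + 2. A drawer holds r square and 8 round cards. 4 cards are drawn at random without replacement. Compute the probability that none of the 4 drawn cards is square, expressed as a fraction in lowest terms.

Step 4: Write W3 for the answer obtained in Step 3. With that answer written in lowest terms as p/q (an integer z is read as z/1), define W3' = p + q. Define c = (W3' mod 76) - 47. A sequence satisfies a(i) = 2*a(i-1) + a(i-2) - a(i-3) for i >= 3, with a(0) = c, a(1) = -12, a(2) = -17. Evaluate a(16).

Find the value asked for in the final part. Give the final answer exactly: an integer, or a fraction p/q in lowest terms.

-1269813

Step 1: total draws C(18,2) = 153; favorable C(7,1)*C(11,1) = 77; P = 77/153; answer 77/153
Step 2: W1 = 77/153; threaded value p + q = 230; w = 35; cross terms: (-34*1 - 35*18)=-664, (35*22 - 38*1)=732, (38*39 - -20*22)=1922, (-20*36 - -36*39)=684, (-36*18 - -34*36)=576; twice the area = |3250| = 3250; area = 1625; boundary points = 1 + 3 + 1 + 1 + 2 = 8; strictly interior points = area - boundary/2 + 1 = 1622; answer 1622
Step 3: W2 = 1622; r = 4; total draws C(12,4) = 495; favorable C(8,4) = 70; P = 14/99; answer 14/99
Step 4: W3 = 14/99; threaded value p + q = 113; c = -10; a(3) = 2*(-17) + 1*(-12) - 1*(-10) = -36; iterating: a(3)=-36, a(4)=-77, a(5)=-173, a(6)=-387, a(7)=-870, a(8)=-1954, a(9)=-4391, a(10)=-9866, a(11)=-22169, a(12)=-49813, a(13)=-111929, a(14)=-251502, a(15)=-565120, a(16)=-1269813; answer -1269813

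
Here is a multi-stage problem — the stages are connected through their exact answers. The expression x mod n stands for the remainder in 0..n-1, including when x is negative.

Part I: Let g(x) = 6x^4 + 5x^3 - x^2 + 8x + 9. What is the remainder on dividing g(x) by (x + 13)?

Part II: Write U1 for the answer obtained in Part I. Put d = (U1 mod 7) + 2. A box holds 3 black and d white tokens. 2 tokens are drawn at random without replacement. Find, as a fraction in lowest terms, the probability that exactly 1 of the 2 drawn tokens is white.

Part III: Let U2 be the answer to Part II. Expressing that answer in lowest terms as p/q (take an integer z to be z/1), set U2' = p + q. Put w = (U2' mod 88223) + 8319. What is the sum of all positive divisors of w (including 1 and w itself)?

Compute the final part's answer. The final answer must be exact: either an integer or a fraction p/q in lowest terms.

Part I: remainder = value at the root: 6*(-13)^4 + 5*(-13)^3 - 1*(-13)^2 + 8*(-13)^1 + 9 = (171366) + (-10985) + (-169) + (-104) + (9) = 160117; answer 160117
Part II: U1 = 160117; d = 8; total draws C(11,2) = 55; favorable C(8,1)*C(3,1) = 24; P = 24/55; answer 24/55
Part III: U2 = 24/55; threaded value p + q = 79; w = 8398; 8398 = 2 * 13 * 17 * 19; sigma = (1 + 2) * (1 + 13) * (1 + 17) * (1 + 19) = 3 * 14 * 18 * 20 = 15120; answer 15120

15120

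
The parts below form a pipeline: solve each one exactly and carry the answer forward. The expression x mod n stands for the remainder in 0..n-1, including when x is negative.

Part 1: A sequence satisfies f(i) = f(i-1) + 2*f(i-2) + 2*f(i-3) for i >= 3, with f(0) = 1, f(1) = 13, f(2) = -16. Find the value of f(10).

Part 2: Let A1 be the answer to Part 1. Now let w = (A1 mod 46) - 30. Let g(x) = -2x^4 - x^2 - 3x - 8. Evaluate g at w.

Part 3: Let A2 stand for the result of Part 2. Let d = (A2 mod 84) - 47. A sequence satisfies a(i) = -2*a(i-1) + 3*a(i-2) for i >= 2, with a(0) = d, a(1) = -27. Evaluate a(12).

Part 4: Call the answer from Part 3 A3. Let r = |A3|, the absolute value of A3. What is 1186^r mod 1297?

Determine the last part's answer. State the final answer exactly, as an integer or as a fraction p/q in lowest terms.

66

Part 1: f(3) = 1*(-16) + 2*(13) + 2*(1) = 12; iterating: f(3)=12, f(4)=6, f(5)=-2, f(6)=34, f(7)=42, f(8)=106, f(9)=258, f(10)=554; answer 554
Part 2: A1 = 554; w = -28; -2*(-28)^4 - 1*(-28)^2 - 3*(-28)^1 - 8 = (-1229312) + (-784) + (84) + (-8) = -1230020; answer -1230020
Part 3: A2 = -1230020; d = 29; a(2) = -2*(-27) + 3*(29) = 141; iterating: a(2)=141, a(3)=-363, a(4)=1149, a(5)=-3387, a(6)=10221, a(7)=-30603, a(8)=91869, a(9)=-275547, a(10)=826701, a(11)=-2480043, a(12)=7440189; answer 7440189
Part 4: A3 = 7440189; r = 7440189; squarings mod 1297: 1186^1=1186, 1186^2=648, 1186^4=973, 1186^8=1216, 1186^16=76, 1186^32=588, 1186^64=742, 1186^128=636, 1186^256=1129, 1186^512=987, 1186^1024=122, 1186^2048=617, 1186^4096=668, 1186^8192=56, 1186^16384=542, 1186^32768=642, 1186^65536=1015, 1186^131072=407, 1186^262144=930, 1186^524288=1098, 1186^1048576=691, 1186^2097152=185, 1186^4194304=503; 1186^7440189 = 1186^1 * 1186^4 * 1186^8 * 1186^16 * 1186^32 * 1186^256 * 1186^512 * 1186^1024 * 1186^32768 * 1186^65536 * 1186^1048576 * 1186^2097152 * 1186^4194304 = 66 (mod 1297); answer 66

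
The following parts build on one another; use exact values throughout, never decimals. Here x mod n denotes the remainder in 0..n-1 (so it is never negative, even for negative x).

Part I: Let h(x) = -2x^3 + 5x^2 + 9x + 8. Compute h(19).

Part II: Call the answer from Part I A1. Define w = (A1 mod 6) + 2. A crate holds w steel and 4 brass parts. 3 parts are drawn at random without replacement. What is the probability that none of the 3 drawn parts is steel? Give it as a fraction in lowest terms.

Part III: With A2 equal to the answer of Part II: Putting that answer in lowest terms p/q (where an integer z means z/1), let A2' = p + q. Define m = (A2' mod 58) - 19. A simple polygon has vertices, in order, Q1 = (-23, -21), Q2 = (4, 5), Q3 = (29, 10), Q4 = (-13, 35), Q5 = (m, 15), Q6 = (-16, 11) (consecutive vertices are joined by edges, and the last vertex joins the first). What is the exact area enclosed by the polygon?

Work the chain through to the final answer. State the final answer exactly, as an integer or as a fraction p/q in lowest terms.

1739/2

Part I: -2*(19)^3 + 5*(19)^2 + 9*(19)^1 + 8 = (-13718) + (1805) + (171) + (8) = -11734; answer -11734
Part II: A1 = -11734; w = 4; total draws C(8,3) = 56; favorable C(4,3) = 4; P = 1/14; answer 1/14
Part III: A2 = 1/14; threaded value p + q = 15; m = -4; cross terms: (-23*5 - 4*-21)=-31, (4*10 - 29*5)=-105, (29*35 - -13*10)=1145, (-13*15 - -4*35)=-55, (-4*11 - -16*15)=196, (-16*-21 - -23*11)=589; twice the area = |1739| = 1739; area = 1739/2; answer 1739/2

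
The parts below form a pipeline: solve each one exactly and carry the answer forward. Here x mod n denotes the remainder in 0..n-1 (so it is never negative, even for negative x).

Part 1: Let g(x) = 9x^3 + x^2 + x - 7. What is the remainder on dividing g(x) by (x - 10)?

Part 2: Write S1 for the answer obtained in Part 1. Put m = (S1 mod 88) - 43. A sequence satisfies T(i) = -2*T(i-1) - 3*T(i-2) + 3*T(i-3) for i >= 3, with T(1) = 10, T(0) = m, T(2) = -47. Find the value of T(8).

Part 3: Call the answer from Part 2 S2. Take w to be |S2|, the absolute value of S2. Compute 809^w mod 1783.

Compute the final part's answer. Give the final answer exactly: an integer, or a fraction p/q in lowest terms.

904

Part 1: remainder = value at the root: 9*(10)^3 + 1*(10)^2 + 1*(10)^1 - 7 = (9000) + (100) + (10) + (-7) = 9103; answer 9103
Part 2: S1 = 9103; m = -4; T(3) = -2*(-47) - 3*(10) + 3*(-4) = 52; iterating: T(3)=52, T(4)=67, T(5)=-431, T(6)=817, T(7)=-140, T(8)=-3464; answer -3464
Part 3: S2 = -3464; w = 3464; squarings mod 1783: 809^1=809, 809^2=120, 809^4=136, 809^8=666, 809^16=1372, 809^32=1319, 809^64=1336, 809^128=113, 809^256=288, 809^512=926, 809^1024=1636, 809^2048=213; 809^3464 = 809^8 * 809^128 * 809^256 * 809^1024 * 809^2048 = 904 (mod 1783); answer 904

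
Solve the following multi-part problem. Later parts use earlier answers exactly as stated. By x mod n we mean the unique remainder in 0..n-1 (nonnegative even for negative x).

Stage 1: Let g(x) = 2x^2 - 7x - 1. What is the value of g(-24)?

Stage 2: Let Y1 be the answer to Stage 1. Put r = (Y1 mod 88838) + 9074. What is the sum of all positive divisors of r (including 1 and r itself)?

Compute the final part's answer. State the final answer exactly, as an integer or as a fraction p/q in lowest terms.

Stage 1: 2*(-24)^2 - 7*(-24)^1 - 1 = (1152) + (168) + (-1) = 1319; answer 1319
Stage 2: Y1 = 1319; r = 10393; 10393 = 19 * 547; sigma = (1 + 19) * (1 + 547) = 20 * 548 = 10960; answer 10960

10960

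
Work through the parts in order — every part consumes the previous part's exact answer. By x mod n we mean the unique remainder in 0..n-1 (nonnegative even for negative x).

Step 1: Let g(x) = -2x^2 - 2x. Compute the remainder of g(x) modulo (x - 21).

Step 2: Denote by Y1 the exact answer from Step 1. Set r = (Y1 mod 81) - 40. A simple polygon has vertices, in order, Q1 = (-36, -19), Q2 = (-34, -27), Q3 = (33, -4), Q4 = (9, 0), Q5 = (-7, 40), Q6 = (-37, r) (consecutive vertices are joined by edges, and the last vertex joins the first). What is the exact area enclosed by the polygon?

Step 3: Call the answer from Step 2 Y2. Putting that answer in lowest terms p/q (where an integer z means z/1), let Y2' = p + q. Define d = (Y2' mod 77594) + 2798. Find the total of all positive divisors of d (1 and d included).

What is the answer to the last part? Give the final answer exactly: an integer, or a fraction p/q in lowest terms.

Step 1: remainder = value at the root: -2*(21)^2 - 2*(21)^1 = (-882) + (-42) = -924; answer -924
Step 2: Y1 = -924; r = 8; cross terms: (-36*-27 - -34*-19)=326, (-34*-4 - 33*-27)=1027, (33*0 - 9*-4)=36, (9*40 - -7*0)=360, (-7*8 - -37*40)=1424, (-37*-19 - -36*8)=991; twice the area = |4164| = 4164; area = 2082; answer 2082
Step 3: Y2 = 2082; threaded value p + q = 2083; d = 4881; 4881 = 3 * 1627; sigma = (1 + 3) * (1 + 1627) = 4 * 1628 = 6512; answer 6512

6512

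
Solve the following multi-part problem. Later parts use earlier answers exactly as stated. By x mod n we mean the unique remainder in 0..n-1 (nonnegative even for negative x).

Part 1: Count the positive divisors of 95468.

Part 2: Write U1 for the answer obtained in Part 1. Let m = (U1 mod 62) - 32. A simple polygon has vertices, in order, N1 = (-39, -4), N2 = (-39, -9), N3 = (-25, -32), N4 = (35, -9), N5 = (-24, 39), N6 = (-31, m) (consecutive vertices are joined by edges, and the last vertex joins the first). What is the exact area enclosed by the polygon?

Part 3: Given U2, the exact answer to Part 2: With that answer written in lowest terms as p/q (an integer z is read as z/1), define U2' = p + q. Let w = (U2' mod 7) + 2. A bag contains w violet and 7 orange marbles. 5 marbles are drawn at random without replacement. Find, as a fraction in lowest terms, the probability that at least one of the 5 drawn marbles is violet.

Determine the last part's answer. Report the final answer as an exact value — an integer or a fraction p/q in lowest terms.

11/12

Part 1: 95468 = 2^2 * 29 * 823; number of divisors = (2+1) * (1+1) * (1+1) = 12; answer 12
Part 2: U1 = 12; m = -20; cross terms: (-39*-9 - -39*-4)=195, (-39*-32 - -25*-9)=1023, (-25*-9 - 35*-32)=1345, (35*39 - -24*-9)=1149, (-24*-20 - -31*39)=1689, (-31*-4 - -39*-20)=-656; twice the area = |4745| = 4745; area = 4745/2; answer 4745/2
Part 3: U2 = 4745/2; threaded value p + q = 4747; w = 3; total draws C(10,5) = 252; complement C(7,5) = 21; favorable 252 - 21 = 231; P = 11/12; answer 11/12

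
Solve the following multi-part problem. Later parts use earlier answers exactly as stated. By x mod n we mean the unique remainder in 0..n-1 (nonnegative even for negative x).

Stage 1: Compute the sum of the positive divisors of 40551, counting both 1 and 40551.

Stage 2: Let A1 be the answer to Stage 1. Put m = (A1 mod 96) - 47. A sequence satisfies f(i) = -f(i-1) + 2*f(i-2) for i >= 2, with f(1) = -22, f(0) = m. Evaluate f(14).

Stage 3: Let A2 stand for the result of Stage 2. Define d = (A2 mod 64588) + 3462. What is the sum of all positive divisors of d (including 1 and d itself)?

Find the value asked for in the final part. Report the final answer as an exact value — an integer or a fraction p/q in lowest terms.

132480

Stage 1: 40551 = 3 * 7 * 1931; sigma = (1 + 3) * (1 + 7) * (1 + 1931) = 4 * 8 * 1932 = 61824; answer 61824
Stage 2: A1 = 61824; m = -47; f(2) = -1*(-22) + 2*(-47) = -72; iterating: f(2)=-72, f(3)=28, f(4)=-172, f(5)=228, f(6)=-572, f(7)=1028, f(8)=-2172, f(9)=4228, f(10)=-8572, f(11)=17028, f(12)=-34172, f(13)=68228, f(14)=-136572; answer -136572
Stage 3: A2 = -136572; d = 60654; 60654 = 2 * 3 * 11 * 919; sigma = (1 + 2) * (1 + 3) * (1 + 11) * (1 + 919) = 3 * 4 * 12 * 920 = 132480; answer 132480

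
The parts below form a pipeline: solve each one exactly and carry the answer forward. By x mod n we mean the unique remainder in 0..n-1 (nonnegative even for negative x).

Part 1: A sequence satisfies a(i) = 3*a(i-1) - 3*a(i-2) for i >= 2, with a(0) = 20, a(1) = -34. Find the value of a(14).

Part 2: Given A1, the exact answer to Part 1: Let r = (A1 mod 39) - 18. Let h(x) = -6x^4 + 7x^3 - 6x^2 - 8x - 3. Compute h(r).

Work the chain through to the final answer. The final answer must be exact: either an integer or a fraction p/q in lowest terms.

Part 1: a(2) = 3*(-34) - 3*(20) = -162; iterating: a(2)=-162, a(3)=-384, a(4)=-666, a(5)=-846, a(6)=-540, a(7)=918, a(8)=4374, a(9)=10368, a(10)=17982, a(11)=22842, a(12)=14580, a(13)=-24786, a(14)=-118098; answer -118098
Part 2: A1 = -118098; r = 15; -6*(15)^4 + 7*(15)^3 - 6*(15)^2 - 8*(15)^1 - 3 = (-303750) + (23625) + (-1350) + (-120) + (-3) = -281598; answer -281598

-281598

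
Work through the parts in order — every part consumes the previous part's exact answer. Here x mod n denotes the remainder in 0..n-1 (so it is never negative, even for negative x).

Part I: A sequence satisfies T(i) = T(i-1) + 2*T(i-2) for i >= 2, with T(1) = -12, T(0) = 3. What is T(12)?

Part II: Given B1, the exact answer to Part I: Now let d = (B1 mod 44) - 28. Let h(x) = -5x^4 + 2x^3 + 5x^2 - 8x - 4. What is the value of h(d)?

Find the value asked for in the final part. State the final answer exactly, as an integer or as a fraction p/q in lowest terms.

-47584

Part I: T(2) = 1*(-12) + 2*(3) = -6; iterating: T(2)=-6, T(3)=-30, T(4)=-42, T(5)=-102, T(6)=-186, T(7)=-390, T(8)=-762, T(9)=-1542, T(10)=-3066, T(11)=-6150, T(12)=-12282; answer -12282
Part II: B1 = -12282; d = 10; -5*(10)^4 + 2*(10)^3 + 5*(10)^2 - 8*(10)^1 - 4 = (-50000) + (2000) + (500) + (-80) + (-4) = -47584; answer -47584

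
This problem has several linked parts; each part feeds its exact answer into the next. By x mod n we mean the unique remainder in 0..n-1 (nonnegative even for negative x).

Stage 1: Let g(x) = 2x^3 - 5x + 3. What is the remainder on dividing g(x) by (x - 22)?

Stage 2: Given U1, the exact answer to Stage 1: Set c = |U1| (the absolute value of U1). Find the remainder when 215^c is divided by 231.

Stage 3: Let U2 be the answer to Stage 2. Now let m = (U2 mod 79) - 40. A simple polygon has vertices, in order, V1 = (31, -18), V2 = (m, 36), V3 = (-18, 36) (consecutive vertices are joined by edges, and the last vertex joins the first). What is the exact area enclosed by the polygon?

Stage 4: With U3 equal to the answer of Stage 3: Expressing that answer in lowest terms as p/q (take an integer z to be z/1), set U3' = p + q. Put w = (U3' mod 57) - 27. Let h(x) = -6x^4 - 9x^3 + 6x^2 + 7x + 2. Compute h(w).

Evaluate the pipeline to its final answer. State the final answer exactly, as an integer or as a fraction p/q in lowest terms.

-455292

Stage 1: remainder = value at the root: 2*(22)^3 - 5*(22)^1 + 3 = (21296) + (-110) + (3) = 21189; answer 21189
Stage 2: U1 = 21189; c = 21189; squarings mod 231: 215^1=215, 215^2=25, 215^4=163, 215^8=4, 215^16=16, 215^32=25, 215^64=163, 215^128=4, 215^256=16, 215^512=25, 215^1024=163, 215^2048=4, 215^4096=16, 215^8192=25, 215^16384=163; 215^21189 = 215^1 * 215^4 * 215^64 * 215^128 * 215^512 * 215^4096 * 215^16384 = 167 (mod 231); answer 167
Stage 3: U2 = 167; m = -31; cross terms: (31*36 - -31*-18)=558, (-31*36 - -18*36)=-468, (-18*-18 - 31*36)=-792; twice the area = |-702| = 702; area = 351; answer 351
Stage 4: U3 = 351; threaded value p + q = 352; w = -17; -6*(-17)^4 - 9*(-17)^3 + 6*(-17)^2 + 7*(-17)^1 + 2 = (-501126) + (44217) + (1734) + (-119) + (2) = -455292; answer -455292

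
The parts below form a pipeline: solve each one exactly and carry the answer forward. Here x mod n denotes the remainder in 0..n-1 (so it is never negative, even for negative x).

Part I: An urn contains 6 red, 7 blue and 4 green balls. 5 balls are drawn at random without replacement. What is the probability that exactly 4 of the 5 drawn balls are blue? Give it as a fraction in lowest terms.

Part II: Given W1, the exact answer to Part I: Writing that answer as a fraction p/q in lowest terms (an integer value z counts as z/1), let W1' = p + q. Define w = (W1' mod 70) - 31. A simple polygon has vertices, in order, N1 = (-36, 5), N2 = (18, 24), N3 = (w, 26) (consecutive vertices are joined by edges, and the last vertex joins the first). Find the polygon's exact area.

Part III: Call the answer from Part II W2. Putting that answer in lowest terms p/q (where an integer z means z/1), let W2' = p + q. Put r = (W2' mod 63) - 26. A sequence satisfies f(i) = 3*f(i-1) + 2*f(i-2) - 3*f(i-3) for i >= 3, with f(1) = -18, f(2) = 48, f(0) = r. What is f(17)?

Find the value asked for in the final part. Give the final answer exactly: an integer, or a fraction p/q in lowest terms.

Part I: total draws C(17,5) = 6188; favorable C(7,4)*C(10,1) = 350; P = 25/442; answer 25/442
Part II: W1 = 25/442; threaded value p + q = 467; w = 16; cross terms: (-36*24 - 18*5)=-954, (18*26 - 16*24)=84, (16*5 - -36*26)=1016; twice the area = |146| = 146; area = 73; answer 73
Part III: W2 = 73; threaded value p + q = 74; r = -15; f(3) = 3*(48) + 2*(-18) - 3*(-15) = 153; iterating: f(3)=153, f(4)=609, f(5)=1989, f(6)=6726, f(7)=22329, f(8)=74472, f(9)=247896, f(10)=825645, f(11)=2749311, f(12)=9155535, f(13)=30488292, f(14)=101528013, f(15)=338094018, f(16)=1125873204, f(17)=3749223609; answer 3749223609

3749223609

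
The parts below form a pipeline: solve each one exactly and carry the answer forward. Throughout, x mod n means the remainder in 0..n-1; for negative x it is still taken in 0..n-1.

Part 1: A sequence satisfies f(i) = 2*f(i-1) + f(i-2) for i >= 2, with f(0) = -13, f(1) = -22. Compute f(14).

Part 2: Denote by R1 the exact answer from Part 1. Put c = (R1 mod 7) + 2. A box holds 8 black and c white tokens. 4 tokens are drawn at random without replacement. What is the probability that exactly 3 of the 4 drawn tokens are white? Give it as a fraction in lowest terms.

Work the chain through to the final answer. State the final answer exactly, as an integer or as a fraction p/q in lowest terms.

Part 1: f(2) = 2*(-22) + 1*(-13) = -57; iterating: f(2)=-57, f(3)=-136, f(4)=-329, f(5)=-794, f(6)=-1917, f(7)=-4628, f(8)=-11173, f(9)=-26974, f(10)=-65121, f(11)=-157216, f(12)=-379553, f(13)=-916322, f(14)=-2212197; answer -2212197
Part 2: R1 = -2212197; c = 8; total draws C(16,4) = 1820; favorable C(8,3)*C(8,1) = 448; P = 16/65; answer 16/65

16/65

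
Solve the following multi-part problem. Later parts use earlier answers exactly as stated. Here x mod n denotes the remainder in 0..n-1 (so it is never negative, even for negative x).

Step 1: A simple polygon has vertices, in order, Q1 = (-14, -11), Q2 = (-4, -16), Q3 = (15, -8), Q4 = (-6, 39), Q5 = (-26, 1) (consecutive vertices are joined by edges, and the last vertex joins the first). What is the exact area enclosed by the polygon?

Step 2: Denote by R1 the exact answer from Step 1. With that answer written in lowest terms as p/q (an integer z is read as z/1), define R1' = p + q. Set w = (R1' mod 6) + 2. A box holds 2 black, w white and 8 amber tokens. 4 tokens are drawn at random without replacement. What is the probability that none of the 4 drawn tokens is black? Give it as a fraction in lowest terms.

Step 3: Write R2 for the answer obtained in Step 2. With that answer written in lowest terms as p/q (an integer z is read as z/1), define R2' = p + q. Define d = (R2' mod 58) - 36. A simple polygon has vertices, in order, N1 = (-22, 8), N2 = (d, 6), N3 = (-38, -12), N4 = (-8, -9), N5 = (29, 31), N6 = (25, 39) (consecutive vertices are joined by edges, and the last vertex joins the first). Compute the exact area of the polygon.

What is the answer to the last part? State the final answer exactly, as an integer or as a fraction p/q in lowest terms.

2109/2

Step 1: cross terms: (-14*-16 - -4*-11)=180, (-4*-8 - 15*-16)=272, (15*39 - -6*-8)=537, (-6*1 - -26*39)=1008, (-26*-11 - -14*1)=300; twice the area = |2297| = 2297; area = 2297/2; answer 2297/2
Step 2: R1 = 2297/2; threaded value p + q = 2299; w = 3; total draws C(13,4) = 715; favorable C(11,4) = 330; P = 6/13; answer 6/13
Step 3: R2 = 6/13; threaded value p + q = 19; d = -17; cross terms: (-22*6 - -17*8)=4, (-17*-12 - -38*6)=432, (-38*-9 - -8*-12)=246, (-8*31 - 29*-9)=13, (29*39 - 25*31)=356, (25*8 - -22*39)=1058; twice the area = |2109| = 2109; area = 2109/2; answer 2109/2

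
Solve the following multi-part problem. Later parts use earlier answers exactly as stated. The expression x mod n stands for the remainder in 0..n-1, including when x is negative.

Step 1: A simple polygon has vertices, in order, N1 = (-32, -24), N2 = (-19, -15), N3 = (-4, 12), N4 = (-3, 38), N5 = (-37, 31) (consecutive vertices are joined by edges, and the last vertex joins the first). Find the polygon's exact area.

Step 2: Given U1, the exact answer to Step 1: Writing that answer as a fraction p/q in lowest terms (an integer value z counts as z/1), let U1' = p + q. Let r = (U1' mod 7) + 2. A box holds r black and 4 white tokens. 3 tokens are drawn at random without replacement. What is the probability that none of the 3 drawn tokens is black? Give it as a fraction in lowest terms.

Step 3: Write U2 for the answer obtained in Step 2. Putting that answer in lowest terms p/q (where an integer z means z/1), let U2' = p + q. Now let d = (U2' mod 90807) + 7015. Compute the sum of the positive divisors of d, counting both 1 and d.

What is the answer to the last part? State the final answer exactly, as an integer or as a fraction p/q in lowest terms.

Step 1: cross terms: (-32*-15 - -19*-24)=24, (-19*12 - -4*-15)=-288, (-4*38 - -3*12)=-116, (-3*31 - -37*38)=1313, (-37*-24 - -32*31)=1880; twice the area = |2813| = 2813; area = 2813/2; answer 2813/2
Step 2: U1 = 2813/2; threaded value p + q = 2815; r = 3; total draws C(7,3) = 35; favorable C(4,3) = 4; P = 4/35; answer 4/35
Step 3: U2 = 4/35; threaded value p + q = 39; d = 7054; 7054 = 2 * 3527; sigma = (1 + 2) * (1 + 3527) = 3 * 3528 = 10584; answer 10584

10584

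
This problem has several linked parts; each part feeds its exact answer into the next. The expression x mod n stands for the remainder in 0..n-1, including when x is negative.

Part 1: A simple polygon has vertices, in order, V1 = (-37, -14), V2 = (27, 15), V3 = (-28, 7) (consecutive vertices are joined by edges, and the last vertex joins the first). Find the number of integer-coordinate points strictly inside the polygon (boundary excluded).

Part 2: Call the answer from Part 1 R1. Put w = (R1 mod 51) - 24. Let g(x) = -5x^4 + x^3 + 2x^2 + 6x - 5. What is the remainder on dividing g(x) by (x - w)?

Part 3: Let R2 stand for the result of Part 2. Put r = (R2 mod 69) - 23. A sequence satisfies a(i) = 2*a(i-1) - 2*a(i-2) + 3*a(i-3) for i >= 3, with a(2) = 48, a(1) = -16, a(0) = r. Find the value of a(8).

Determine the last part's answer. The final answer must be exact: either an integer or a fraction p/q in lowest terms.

Part 1: cross terms: (-37*15 - 27*-14)=-177, (27*7 - -28*15)=609, (-28*-14 - -37*7)=651; twice the area = |1083| = 1083; area = 1083/2; boundary points = 1 + 1 + 3 = 5; strictly interior points = area - boundary/2 + 1 = 540; answer 540
Part 2: R1 = 540; w = 6; remainder = value at the root: -5*(6)^4 + 1*(6)^3 + 2*(6)^2 + 6*(6)^1 - 5 = (-6480) + (216) + (72) + (36) + (-5) = -6161; answer -6161
Part 3: R2 = -6161; r = 26; a(3) = 2*(48) - 2*(-16) + 3*(26) = 206; iterating: a(3)=206, a(4)=268, a(5)=268, a(6)=618, a(7)=1504, a(8)=2576; answer 2576

2576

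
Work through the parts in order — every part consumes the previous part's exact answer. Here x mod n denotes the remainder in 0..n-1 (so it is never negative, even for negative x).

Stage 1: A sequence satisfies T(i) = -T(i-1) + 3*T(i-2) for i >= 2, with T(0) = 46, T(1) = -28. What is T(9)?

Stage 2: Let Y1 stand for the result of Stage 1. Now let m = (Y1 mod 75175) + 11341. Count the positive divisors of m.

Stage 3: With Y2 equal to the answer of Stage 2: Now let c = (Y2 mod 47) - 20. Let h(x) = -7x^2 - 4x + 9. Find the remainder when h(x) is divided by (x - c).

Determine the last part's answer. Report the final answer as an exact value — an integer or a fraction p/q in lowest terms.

Stage 1: T(2) = -1*(-28) + 3*(46) = 166; iterating: T(2)=166, T(3)=-250, T(4)=748, T(5)=-1498, T(6)=3742, T(7)=-8236, T(8)=19462, T(9)=-44170; answer -44170
Stage 2: Y1 = -44170; m = 42346; 42346 = 2 * 31 * 683; number of divisors = (1+1) * (1+1) * (1+1) = 8; answer 8
Stage 3: Y2 = 8; c = -12; remainder = value at the root: -7*(-12)^2 - 4*(-12)^1 + 9 = (-1008) + (48) + (9) = -951; answer -951

-951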